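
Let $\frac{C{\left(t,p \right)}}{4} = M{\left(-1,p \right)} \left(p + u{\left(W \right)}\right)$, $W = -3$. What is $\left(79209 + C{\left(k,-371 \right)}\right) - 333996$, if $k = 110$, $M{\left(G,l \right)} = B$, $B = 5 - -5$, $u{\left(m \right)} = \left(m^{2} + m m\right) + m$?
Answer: $-269027$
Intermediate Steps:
$u{\left(m \right)} = m + 2 m^{2}$ ($u{\left(m \right)} = \left(m^{2} + m^{2}\right) + m = 2 m^{2} + m = m + 2 m^{2}$)
$B = 10$ ($B = 5 + 5 = 10$)
$M{\left(G,l \right)} = 10$
$C{\left(t,p \right)} = 600 + 40 p$ ($C{\left(t,p \right)} = 4 \cdot 10 \left(p - 3 \left(1 + 2 \left(-3\right)\right)\right) = 4 \cdot 10 \left(p - 3 \left(1 - 6\right)\right) = 4 \cdot 10 \left(p - -15\right) = 4 \cdot 10 \left(p + 15\right) = 4 \cdot 10 \left(15 + p\right) = 4 \left(150 + 10 p\right) = 600 + 40 p$)
$\left(79209 + C{\left(k,-371 \right)}\right) - 333996 = \left(79209 + \left(600 + 40 \left(-371\right)\right)\right) - 333996 = \left(79209 + \left(600 - 14840\right)\right) - 333996 = \left(79209 - 14240\right) - 333996 = 64969 - 333996 = -269027$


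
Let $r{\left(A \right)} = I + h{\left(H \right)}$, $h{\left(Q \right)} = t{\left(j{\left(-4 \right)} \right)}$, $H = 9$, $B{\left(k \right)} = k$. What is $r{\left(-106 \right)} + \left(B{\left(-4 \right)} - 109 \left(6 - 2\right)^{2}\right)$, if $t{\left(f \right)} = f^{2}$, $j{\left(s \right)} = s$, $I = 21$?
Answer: $-1711$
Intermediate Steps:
$h{\left(Q \right)} = 16$ ($h{\left(Q \right)} = \left(-4\right)^{2} = 16$)
$r{\left(A \right)} = 37$ ($r{\left(A \right)} = 21 + 16 = 37$)
$r{\left(-106 \right)} + \left(B{\left(-4 \right)} - 109 \left(6 - 2\right)^{2}\right) = 37 - \left(4 + 109 \left(6 - 2\right)^{2}\right) = 37 - \left(4 + 109 \cdot 4^{2}\right) = 37 - 1748 = -1711$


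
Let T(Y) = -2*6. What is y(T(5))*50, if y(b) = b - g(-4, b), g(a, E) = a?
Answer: -400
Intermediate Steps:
T(Y) = -12
y(b) = 4 + b (y(b) = b - 1*(-4) = b + 4 = 4 + b)
y(T(5))*50 = (4 - 12)*50 = -8*50 = -400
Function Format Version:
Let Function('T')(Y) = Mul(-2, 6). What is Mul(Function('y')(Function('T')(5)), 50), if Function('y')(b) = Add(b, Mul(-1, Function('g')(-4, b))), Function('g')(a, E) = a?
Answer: -400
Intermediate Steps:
Function('T')(Y) = -12
Function('y')(b) = Add(4, b) (Function('y')(b) = Add(b, Mul(-1, -4)) = Add(b, 4) = Add(4, b))
Mul(Function('y')(Function('T')(5)), 50) = Mul(Add(4, -12), 50) = Mul(-8, 50) = -400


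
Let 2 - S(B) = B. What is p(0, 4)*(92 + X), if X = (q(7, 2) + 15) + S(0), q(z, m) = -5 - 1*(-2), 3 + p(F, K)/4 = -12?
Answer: -6360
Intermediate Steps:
p(F, K) = -60 (p(F, K) = -12 + 4*(-12) = -12 - 48 = -60)
S(B) = 2 - B
q(z, m) = -3 (q(z, m) = -5 + 2 = -3)
X = 14 (X = (-3 + 15) + (2 - 1*0) = 12 + (2 + 0) = 12 + 2 = 14)
p(0, 4)*(92 + X) = -60*(92 + 14) = -60*106 = -6360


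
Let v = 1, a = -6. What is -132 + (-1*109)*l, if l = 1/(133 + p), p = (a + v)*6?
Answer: -13705/103 ≈ -133.06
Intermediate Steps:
p = -30 (p = (-6 + 1)*6 = -5*6 = -30)
l = 1/103 (l = 1/(133 - 30) = 1/103 ≈ 0.0097087)
-132 + (-1*109)*l = -132 - 1*109*(1/103) = -132 - 109*1/103 = -132 - 109/103 = -13705/103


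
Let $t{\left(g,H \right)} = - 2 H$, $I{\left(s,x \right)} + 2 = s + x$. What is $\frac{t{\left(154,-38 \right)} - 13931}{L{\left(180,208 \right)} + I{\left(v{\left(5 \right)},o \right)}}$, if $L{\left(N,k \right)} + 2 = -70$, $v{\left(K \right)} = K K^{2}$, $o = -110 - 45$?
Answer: $\frac{13855}{104} \approx 133.22$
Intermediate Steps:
$o = -155$
$v{\left(K \right)} = K^{3}$
$I{\left(s,x \right)} = -2 + s + x$ ($I{\left(s,x \right)} = -2 + \left(s + x\right) = -2 + s + x$)
$L{\left(N,k \right)} = -72$ ($L{\left(N,k \right)} = -2 - 70 = -72$)
$\frac{t{\left(154,-38 \right)} - 13931}{L{\left(180,208 \right)} + I{\left(v{\left(5 \right)},o \right)}} = \frac{\left(-2\right) \left(-38\right) - 13931}{-72 - \left(157 - 125\right)} = \frac{76 - 13931}{-72 - 32} = - \frac{13855}{-72 - 32} = - \frac{13855}{-104} = \left(-13855\right) \left(- \frac{1}{104}\right) = \frac{13855}{104}$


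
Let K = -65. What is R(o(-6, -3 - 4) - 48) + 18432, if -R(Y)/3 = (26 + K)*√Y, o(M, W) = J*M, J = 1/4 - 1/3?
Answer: 18432 + 117*I*√190/2 ≈ 18432.0 + 806.37*I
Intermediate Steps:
J = -1/12 (J = 1*(¼) - 1*⅓ = ¼ - ⅓ = -1/12 ≈ -0.083333)
o(M, W) = -M/12
R(Y) = 117*√Y (R(Y) = -3*(26 - 65)*√Y = -(-117)*√Y = 117*√Y)
R(o(-6, -3 - 4) - 48) + 18432 = 117*√(-1/12*(-6) - 48) + 18432 = 117*√(½ - 48) + 18432 = 117*√(-95/2) + 18432 = 117*(I*√190/2) + 18432 = 117*I*√190/2 + 18432 = 18432 + 117*I*√190/2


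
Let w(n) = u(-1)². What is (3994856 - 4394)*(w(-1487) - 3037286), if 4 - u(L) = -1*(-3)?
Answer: -12120170375670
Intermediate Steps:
u(L) = 1 (u(L) = 4 - (-1)*(-3) = 4 - 1*3 = 4 - 3 = 1)
w(n) = 1 (w(n) = 1² = 1)
(3994856 - 4394)*(w(-1487) - 3037286) = (3994856 - 4394)*(1 - 3037286) = 3990462*(-3037285) = -12120170375670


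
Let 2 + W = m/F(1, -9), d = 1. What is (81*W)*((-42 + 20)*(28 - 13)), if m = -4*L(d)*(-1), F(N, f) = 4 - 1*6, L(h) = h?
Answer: 106920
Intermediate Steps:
F(N, f) = -2 (F(N, f) = 4 - 6 = -2)
m = 4 (m = -4*1*(-1) = -4*(-1) = 4)
W = -4 (W = -2 + 4/(-2) = -2 + 4*(-½) = -2 - 2 = -4)
(81*W)*((-42 + 20)*(28 - 13)) = (81*(-4))*((-42 + 20)*(28 - 13)) = -(-7128)*15 = -324*(-330) = 106920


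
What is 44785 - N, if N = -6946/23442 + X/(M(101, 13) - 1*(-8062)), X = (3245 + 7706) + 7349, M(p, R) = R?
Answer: 169543312162/3785883 ≈ 44783.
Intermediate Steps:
X = 18300 (X = 10951 + 7349 = 18300)
N = 7457993/3785883 (N = -6946/23442 + 18300/(13 - 1*(-8062)) = -6946*1/23442 + 18300/(13 + 8062) = -3473/11721 + 18300/8075 = -3473/11721 + 18300*(1/8075) = -3473/11721 + 732/323 = 7457993/3785883 ≈ 1.9699)
44785 - N = 44785 - 1*7457993/3785883 = 44785 - 7457993/3785883 = 169543312162/3785883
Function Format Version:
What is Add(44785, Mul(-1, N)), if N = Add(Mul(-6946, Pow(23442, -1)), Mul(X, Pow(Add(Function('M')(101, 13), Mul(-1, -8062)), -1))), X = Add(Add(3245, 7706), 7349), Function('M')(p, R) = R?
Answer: Rational(169543312162, 3785883) ≈ 44783.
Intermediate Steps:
X = 18300 (X = Add(10951, 7349) = 18300)
N = Rational(7457993, 3785883) (N = Add(Mul(-6946, Pow(23442, -1)), Mul(18300, Pow(Add(13, Mul(-1, -8062)), -1))) = Add(Mul(-6946, Rational(1, 23442)), Mul(18300, Pow(Add(13, 8062), -1))) = Add(Rational(-3473, 11721), Mul(18300, Pow(8075, -1))) = Add(Rational(-3473, 11721), Mul(18300, Rational(1, 8075))) = Add(Rational(-3473, 11721), Rational(732, 323)) = Rational(7457993, 3785883) ≈ 1.9699)
Add(44785, Mul(-1, N)) = Add(44785, Mul(-1, Rational(7457993, 3785883))) = Add(44785, Rational(-7457993, 3785883)) = Rational(169543312162, 3785883)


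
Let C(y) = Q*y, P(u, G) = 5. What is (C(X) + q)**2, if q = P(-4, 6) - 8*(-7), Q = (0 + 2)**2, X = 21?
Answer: 21025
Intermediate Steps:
Q = 4 (Q = 2**2 = 4)
q = 61 (q = 5 - 8*(-7) = 5 + 56 = 61)
C(y) = 4*y
(C(X) + q)**2 = (4*21 + 61)**2 = (84 + 61)**2 = 145**2 = 21025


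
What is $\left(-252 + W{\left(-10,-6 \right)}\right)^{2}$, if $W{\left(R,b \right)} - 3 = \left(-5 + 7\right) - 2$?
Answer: $62001$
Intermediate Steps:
$W{\left(R,b \right)} = 3$ ($W{\left(R,b \right)} = 3 + \left(\left(-5 + 7\right) - 2\right) = 3 + \left(2 - 2\right) = 3 + 0 = 3$)
$\left(-252 + W{\left(-10,-6 \right)}\right)^{2} = \left(-252 + 3\right)^{2} = \left(-249\right)^{2} = 62001$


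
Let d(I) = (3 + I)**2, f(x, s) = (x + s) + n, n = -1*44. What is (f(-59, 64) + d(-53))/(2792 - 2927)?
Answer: -2461/135 ≈ -18.230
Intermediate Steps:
n = -44
f(x, s) = -44 + s + x (f(x, s) = (x + s) - 44 = (s + x) - 44 = -44 + s + x)
(f(-59, 64) + d(-53))/(2792 - 2927) = ((-44 + 64 - 59) + (3 - 53)**2)/(2792 - 2927) = (-39 + (-50)**2)/(-135) = (-39 + 2500)*(-1/135) = 2461*(-1/135) = -2461/135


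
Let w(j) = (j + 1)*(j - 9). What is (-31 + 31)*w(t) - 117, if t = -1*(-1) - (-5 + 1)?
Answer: -117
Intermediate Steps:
t = 5 (t = 1 - 1*(-4) = 1 + 4 = 5)
w(j) = (1 + j)*(-9 + j)
(-31 + 31)*w(t) - 117 = (-31 + 31)*(-9 + 5² - 8*5) - 117 = 0*(-9 + 25 - 40) - 117 = 0*(-24) - 117 = 0 - 117 = -117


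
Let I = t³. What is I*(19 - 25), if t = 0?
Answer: 0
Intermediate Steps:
I = 0 (I = 0³ = 0)
I*(19 - 25) = 0*(19 - 25) = 0*(-6) = 0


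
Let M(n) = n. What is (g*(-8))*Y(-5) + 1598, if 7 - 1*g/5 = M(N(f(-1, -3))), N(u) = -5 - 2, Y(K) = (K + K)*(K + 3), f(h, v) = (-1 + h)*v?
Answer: -9602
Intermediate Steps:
f(h, v) = v*(-1 + h)
Y(K) = 2*K*(3 + K) (Y(K) = (2*K)*(3 + K) = 2*K*(3 + K))
N(u) = -7
g = 70 (g = 35 - 5*(-7) = 35 + 35 = 70)
(g*(-8))*Y(-5) + 1598 = (70*(-8))*(2*(-5)*(3 - 5)) + 1598 = -1120*(-5)*(-2) + 1598 = -560*20 + 1598 = -11200 + 1598 = -9602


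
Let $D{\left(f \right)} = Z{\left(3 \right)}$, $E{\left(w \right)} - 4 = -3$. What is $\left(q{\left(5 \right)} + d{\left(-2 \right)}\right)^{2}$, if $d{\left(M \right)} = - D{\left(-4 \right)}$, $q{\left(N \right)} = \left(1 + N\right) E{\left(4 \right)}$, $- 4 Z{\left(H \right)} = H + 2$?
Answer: $\frac{841}{16} \approx 52.563$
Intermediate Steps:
$E{\left(w \right)} = 1$ ($E{\left(w \right)} = 4 - 3 = 1$)
$Z{\left(H \right)} = - \frac{1}{2} - \frac{H}{4}$ ($Z{\left(H \right)} = - \frac{H + 2}{4} = - \frac{2 + H}{4} = - \frac{1}{2} - \frac{H}{4}$)
$q{\left(N \right)} = 1 + N$ ($q{\left(N \right)} = \left(1 + N\right) 1 = 1 + N$)
$D{\left(f \right)} = - \frac{5}{4}$ ($D{\left(f \right)} = - \frac{1}{2} - \frac{3}{4} = - \frac{5}{4}$)
$d{\left(M \right)} = \frac{5}{4}$ ($d{\left(M \right)} = \left(-1\right) \left(- \frac{5}{4}\right) = \frac{5}{4}$)
$\left(q{\left(5 \right)} + d{\left(-2 \right)}\right)^{2} = \left(\left(1 + 5\right) + \frac{5}{4}\right)^{2} = \left(6 + \frac{5}{4}\right)^{2} = \left(\frac{29}{4}\right)^{2} = \frac{841}{16}$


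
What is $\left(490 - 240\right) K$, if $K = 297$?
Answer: $74250$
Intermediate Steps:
$\left(490 - 240\right) K = \left(490 - 240\right) 297 = 250 \cdot 297 = 74250$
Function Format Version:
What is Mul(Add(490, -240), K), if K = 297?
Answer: 74250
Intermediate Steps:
Mul(Add(490, -240), K) = Mul(Add(490, -240), 297) = Mul(250, 297) = 74250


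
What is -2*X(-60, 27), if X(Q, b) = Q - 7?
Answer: 134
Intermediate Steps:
X(Q, b) = -7 + Q
-2*X(-60, 27) = -2*(-7 - 60) = -2*(-67) = 134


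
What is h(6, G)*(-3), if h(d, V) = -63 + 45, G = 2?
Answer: 54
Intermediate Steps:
h(d, V) = -18
h(6, G)*(-3) = -18*(-3) = 54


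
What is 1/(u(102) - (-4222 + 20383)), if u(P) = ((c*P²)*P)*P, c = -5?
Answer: -1/541232241 ≈ -1.8476e-9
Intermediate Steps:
u(P) = -5*P⁴ (u(P) = ((-5*P²)*P)*P = (-5*P³)*P = -5*P⁴)
1/(u(102) - (-4222 + 20383)) = 1/(-5*102⁴ - (-4222 + 20383)) = 1/(-5*108243216 - 1*16161) = 1/(-541216080 - 16161) = 1/(-541232241) = -1/541232241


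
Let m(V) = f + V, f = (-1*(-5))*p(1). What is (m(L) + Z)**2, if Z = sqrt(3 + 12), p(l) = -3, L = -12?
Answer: (27 - sqrt(15))**2 ≈ 534.86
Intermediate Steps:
f = -15 (f = -1*(-5)*(-3) = 5*(-3) = -15)
Z = sqrt(15) ≈ 3.8730
m(V) = -15 + V
(m(L) + Z)**2 = ((-15 - 12) + sqrt(15))**2 = (-27 + sqrt(15))**2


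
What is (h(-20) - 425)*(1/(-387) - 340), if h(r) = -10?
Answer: 19079245/129 ≈ 1.4790e+5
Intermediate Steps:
(h(-20) - 425)*(1/(-387) - 340) = (-10 - 425)*(1/(-387) - 340) = -435*(-1/387 - 340) = -435*(-131581/387) = 19079245/129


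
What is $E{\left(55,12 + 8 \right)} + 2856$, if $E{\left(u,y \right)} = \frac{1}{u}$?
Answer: $\frac{157081}{55} \approx 2856.0$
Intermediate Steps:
$E{\left(55,12 + 8 \right)} + 2856 = \frac{1}{55} + 2856 = \frac{157081}{55}$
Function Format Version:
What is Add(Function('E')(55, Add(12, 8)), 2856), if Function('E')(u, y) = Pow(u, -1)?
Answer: Rational(157081, 55) ≈ 2856.0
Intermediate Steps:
Add(Function('E')(55, Add(12, 8)), 2856) = Add(Pow(55, -1), 2856) = Add(Rational(1, 55), 2856) = Rational(157081, 55)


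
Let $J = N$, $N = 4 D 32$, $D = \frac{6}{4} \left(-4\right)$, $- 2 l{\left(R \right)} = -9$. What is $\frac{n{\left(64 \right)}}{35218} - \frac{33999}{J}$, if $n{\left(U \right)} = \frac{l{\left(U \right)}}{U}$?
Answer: $\frac{99781403}{2253952} \approx 44.27$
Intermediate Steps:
$l{\left(R \right)} = \frac{9}{2}$ ($l{\left(R \right)} = \left(- \frac{1}{2}\right) \left(-9\right) = \frac{9}{2}$)
$D = -6$ ($D = 6 \cdot \frac{1}{4} \left(-4\right) = \frac{3}{2} \left(-4\right) = -6$)
$n{\left(U \right)} = \frac{9}{2 U}$
$N = -768$ ($N = 4 \left(-6\right) 32 = \left(-24\right) 32 = -768$)
$J = -768$
$\frac{n{\left(64 \right)}}{35218} - \frac{33999}{J} = \frac{\frac{9}{2} \cdot \frac{1}{64}}{35218} - \frac{33999}{-768} = \frac{9}{2} \cdot \frac{1}{64} \cdot \frac{1}{35218} - - \frac{11333}{256} = \frac{9}{128} \cdot \frac{1}{35218} + \frac{11333}{256} = \frac{9}{4507904} + \frac{11333}{256} = \frac{99781403}{2253952}$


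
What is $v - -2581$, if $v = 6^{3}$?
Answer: $2797$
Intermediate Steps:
$v = 216$
$v - -2581 = 216 - -2581 = 216 + 2581 = 2797$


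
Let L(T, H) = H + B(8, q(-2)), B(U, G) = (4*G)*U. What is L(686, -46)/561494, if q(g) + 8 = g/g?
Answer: -135/280747 ≈ -0.00048086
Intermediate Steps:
q(g) = -7 (q(g) = -8 + g/g = -8 + 1 = -7)
B(U, G) = 4*G*U
L(T, H) = -224 + H (L(T, H) = H + 4*(-7)*8 = H - 224 = -224 + H)
L(686, -46)/561494 = (-224 - 46)/561494 = -270*1/561494 = -135/280747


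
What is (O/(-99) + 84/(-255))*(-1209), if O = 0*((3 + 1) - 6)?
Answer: 33852/85 ≈ 398.26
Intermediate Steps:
O = 0 (O = 0*(4 - 6) = 0*(-2) = 0)
(O/(-99) + 84/(-255))*(-1209) = (0/(-99) + 84/(-255))*(-1209) = (0*(-1/99) + 84*(-1/255))*(-1209) = (0 - 28/85)*(-1209) = -28/85*(-1209) = 33852/85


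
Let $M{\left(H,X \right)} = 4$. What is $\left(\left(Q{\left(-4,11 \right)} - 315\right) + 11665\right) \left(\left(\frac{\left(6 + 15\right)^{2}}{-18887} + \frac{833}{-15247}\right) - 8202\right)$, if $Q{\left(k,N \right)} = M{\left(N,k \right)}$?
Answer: $- \frac{26817615801414704}{287970089} \approx -9.3126 \cdot 10^{7}$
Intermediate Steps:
$Q{\left(k,N \right)} = 4$
$\left(\left(Q{\left(-4,11 \right)} - 315\right) + 11665\right) \left(\left(\frac{\left(6 + 15\right)^{2}}{-18887} + \frac{833}{-15247}\right) - 8202\right) = \left(\left(4 - 315\right) + 11665\right) \left(\left(\frac{\left(6 + 15\right)^{2}}{-18887} + \frac{833}{-15247}\right) - 8202\right) = \left(\left(4 - 315\right) + 11665\right) \left(\left(21^{2} \left(- \frac{1}{18887}\right) + 833 \left(- \frac{1}{15247}\right)\right) - 8202\right) = \left(-311 + 11665\right) \left(\left(441 \left(- \frac{1}{18887}\right) - \frac{833}{15247}\right) - 8202\right) = 11354 \left(\left(- \frac{441}{18887} - \frac{833}{15247}\right) - 8202\right) = 11354 \left(- \frac{22456798}{287970089} - 8202\right) = 11354 \left(- \frac{2361953126776}{287970089}\right) = - \frac{26817615801414704}{287970089}$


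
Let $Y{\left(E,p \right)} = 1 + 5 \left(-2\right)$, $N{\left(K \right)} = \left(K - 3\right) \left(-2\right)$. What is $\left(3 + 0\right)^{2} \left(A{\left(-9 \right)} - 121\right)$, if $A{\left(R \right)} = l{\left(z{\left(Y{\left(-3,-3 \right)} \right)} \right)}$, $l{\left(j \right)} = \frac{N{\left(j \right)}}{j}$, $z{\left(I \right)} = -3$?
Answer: $-1125$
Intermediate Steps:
$N{\left(K \right)} = 6 - 2 K$ ($N{\left(K \right)} = \left(-3 + K\right) \left(-2\right) = 6 - 2 K$)
$Y{\left(E,p \right)} = -9$ ($Y{\left(E,p \right)} = 1 - 10 = -9$)
$l{\left(j \right)} = \frac{6 - 2 j}{j}$
$A{\left(R \right)} = -4$ ($A{\left(R \right)} = -2 + \frac{6}{-3} = -2 + 6 \left(- \frac{1}{3}\right) = -2 - 2 = -4$)
$\left(3 + 0\right)^{2} \left(A{\left(-9 \right)} - 121\right) = \left(3 + 0\right)^{2} \left(-4 - 121\right) = 3^{2} \left(-125\right) = 9 \left(-125\right) = -1125$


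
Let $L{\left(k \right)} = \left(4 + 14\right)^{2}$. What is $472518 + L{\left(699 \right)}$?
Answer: $472842$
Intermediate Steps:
$L{\left(k \right)} = 324$ ($L{\left(k \right)} = 18^{2} = 324$)
$472518 + L{\left(699 \right)} = 472518 + 324 = 472842$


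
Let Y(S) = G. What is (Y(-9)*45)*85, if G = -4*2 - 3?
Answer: -42075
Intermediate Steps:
G = -11 (G = -8 - 3 = -11)
Y(S) = -11
(Y(-9)*45)*85 = -11*45*85 = -495*85 = -42075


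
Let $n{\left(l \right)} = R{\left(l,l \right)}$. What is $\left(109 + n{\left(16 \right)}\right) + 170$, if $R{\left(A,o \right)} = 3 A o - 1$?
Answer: $1046$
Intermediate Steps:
$R{\left(A,o \right)} = -1 + 3 A o$ ($R{\left(A,o \right)} = 3 A o - 1 = -1 + 3 A o$)
$n{\left(l \right)} = -1 + 3 l^{2}$ ($n{\left(l \right)} = -1 + 3 l l = -1 + 3 l^{2}$)
$\left(109 + n{\left(16 \right)}\right) + 170 = \left(109 - \left(1 - 3 \cdot 16^{2}\right)\right) + 170 = \left(109 + \left(-1 + 3 \cdot 256\right)\right) + 170 = \left(109 + \left(-1 + 768\right)\right) + 170 = \left(109 + 767\right) + 170 = 876 + 170 = 1046$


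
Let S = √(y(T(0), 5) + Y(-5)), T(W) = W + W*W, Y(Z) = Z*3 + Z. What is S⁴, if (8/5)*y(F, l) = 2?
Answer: 5625/16 ≈ 351.56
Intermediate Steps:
Y(Z) = 4*Z (Y(Z) = 3*Z + Z = 4*Z)
T(W) = W + W²
y(F, l) = 5/4 (y(F, l) = (5/8)*2 = 5/4)
S = 5*I*√3/2 (S = √(5/4 + 4*(-5)) = √(5/4 - 20) = √(-75/4) = 5*I*√3/2 ≈ 4.3301*I)
S⁴ = (5*I*√3/2)⁴ = 5625/16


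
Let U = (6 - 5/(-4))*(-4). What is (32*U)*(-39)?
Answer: 36192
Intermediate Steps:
U = -29 (U = (6 - 5*(-¼))*(-4) = (6 + 5/4)*(-4) = (29/4)*(-4) = -29)
(32*U)*(-39) = (32*(-29))*(-39) = -928*(-39) = 36192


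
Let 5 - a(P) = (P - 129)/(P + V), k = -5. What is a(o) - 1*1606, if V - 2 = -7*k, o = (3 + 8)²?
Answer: -126475/79 ≈ -1600.9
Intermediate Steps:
o = 121 (o = 11² = 121)
V = 37 (V = 2 - 7*(-5) = 2 + 35 = 37)
a(P) = 5 - (-129 + P)/(37 + P) (a(P) = 5 - (P - 129)/(P + 37) = 5 - (-129 + P)/(37 + P))
a(o) - 1*1606 = 2*(157 + 2*121)/(37 + 121) - 1*1606 = 2*(157 + 242)/158 - 1606 = 2*(1/158)*399 - 1606 = 399/79 - 1606 = -126475/79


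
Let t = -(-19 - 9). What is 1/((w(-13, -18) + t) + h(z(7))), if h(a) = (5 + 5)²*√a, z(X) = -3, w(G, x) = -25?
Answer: 1/10003 - 100*I*√3/30009 ≈ 9.997e-5 - 0.0057718*I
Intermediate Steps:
t = 28 (t = -1*(-28) = 28)
h(a) = 100*√a (h(a) = 10²*√a = 100*√a)
1/((w(-13, -18) + t) + h(z(7))) = 1/((-25 + 28) + 100*√(-3)) = 1/(3 + 100*(I*√3)) = 1/(3 + 100*I*√3)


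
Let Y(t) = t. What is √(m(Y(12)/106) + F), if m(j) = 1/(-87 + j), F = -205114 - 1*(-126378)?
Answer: I*√1669677828465/4605 ≈ 280.6*I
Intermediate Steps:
F = -78736 (F = -205114 + 126378 = -78736)
√(m(Y(12)/106) + F) = √(1/(-87 + 12/106) - 78736) = √(1/(-87 + 12*(1/106)) - 78736) = √(1/(-87 + 6/53) - 78736) = √(1/(-4605/53) - 78736) = √(-53/4605 - 78736) = √(-362579333/4605) = I*√1669677828465/4605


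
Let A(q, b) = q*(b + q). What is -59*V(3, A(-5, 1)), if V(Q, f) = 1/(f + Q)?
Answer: -59/23 ≈ -2.5652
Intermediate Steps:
V(Q, f) = 1/(Q + f)
-59*V(3, A(-5, 1)) = -59/(3 - 5*(1 - 5)) = -59/(3 - 5*(-4)) = -59/(3 + 20) = -59/23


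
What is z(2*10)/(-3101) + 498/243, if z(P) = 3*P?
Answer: 509906/251181 ≈ 2.0300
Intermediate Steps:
z(2*10)/(-3101) + 498/243 = (3*(2*10))/(-3101) + 498/243 = (3*20)*(-1/3101) + 498*(1/243) = 60*(-1/3101) + 166/81 = -60/3101 + 166/81 = 509906/251181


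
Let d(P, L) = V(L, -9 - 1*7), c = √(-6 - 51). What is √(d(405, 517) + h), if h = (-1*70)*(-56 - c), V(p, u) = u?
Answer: √(3904 + 70*I*√57) ≈ 62.624 + 4.2195*I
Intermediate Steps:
c = I*√57 (c = √(-57) = I*√57 ≈ 7.5498*I)
d(P, L) = -16 (d(P, L) = -9 - 1*7 = -9 - 7 = -16)
h = 3920 + 70*I*√57 (h = (-1*70)*(-56 - I*√57) = -70*(-56 - I*√57) = 3920 + 70*I*√57 ≈ 3920.0 + 528.49*I)
√(d(405, 517) + h) = √(-16 + (3920 + 70*I*√57)) = √(3904 + 70*I*√57)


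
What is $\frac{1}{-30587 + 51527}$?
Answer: $\frac{1}{20940} \approx 4.7755 \cdot 10^{-5}$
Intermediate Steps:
$\frac{1}{-30587 + 51527} = \frac{1}{20940}$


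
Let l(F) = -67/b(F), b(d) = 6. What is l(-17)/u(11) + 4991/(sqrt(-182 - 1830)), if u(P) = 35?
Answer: -67/210 - 4991*I*sqrt(503)/1006 ≈ -0.31905 - 111.27*I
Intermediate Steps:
l(F) = -67/6
l(-17)/u(11) + 4991/(sqrt(-182 - 1830)) = -67/6/35 + 4991/(sqrt(-182 - 1830)) = -67/6*1/35 + 4991/(sqrt(-2012)) = -67/210 + 4991/((2*I*sqrt(503))) = -67/210 + 4991*(-I*sqrt(503)/1006) = -67/210 - 4991*I*sqrt(503)/1006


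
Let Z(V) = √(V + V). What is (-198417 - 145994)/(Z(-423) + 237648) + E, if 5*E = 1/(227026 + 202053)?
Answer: -5853249641439727/4038818559832875 + 344411*I*√94/18825524250 ≈ -1.4492 + 0.00017738*I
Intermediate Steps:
Z(V) = √2*√V (Z(V) = √(2*V) = √2*√V)
E = 1/2145395 (E = 1/(5*(227026 + 202053)) = (⅕)/429079 = (⅕)*(1/429079) = 1/2145395 ≈ 4.6611e-7)
(-198417 - 145994)/(Z(-423) + 237648) + E = (-198417 - 145994)/(√2*√(-423) + 237648) + 1/2145395 = -344411/(√2*(3*I*√47) + 237648) + 1/2145395 = -344411/(3*I*√94 + 237648) + 1/2145395 = -344411/(237648 + 3*I*√94) + 1/2145395 = 1/2145395 - 344411/(237648 + 3*I*√94)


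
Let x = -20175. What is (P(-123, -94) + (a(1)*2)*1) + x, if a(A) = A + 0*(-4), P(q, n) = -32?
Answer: -20205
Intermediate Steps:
a(A) = A (a(A) = A + 0 = A)
(P(-123, -94) + (a(1)*2)*1) + x = (-32 + (1*2)*1) - 20175 = (-32 + 2*1) - 20175 = (-32 + 2) - 20175 = -30 - 20175 = -20205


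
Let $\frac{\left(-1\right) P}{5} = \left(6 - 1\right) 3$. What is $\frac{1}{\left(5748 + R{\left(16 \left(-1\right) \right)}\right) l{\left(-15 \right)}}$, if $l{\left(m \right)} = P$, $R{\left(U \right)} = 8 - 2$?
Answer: $- \frac{1}{431550} \approx -2.3172 \cdot 10^{-6}$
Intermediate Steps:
$R{\left(U \right)} = 6$ ($R{\left(U \right)} = 8 - 2 = 6$)
$P = -75$ ($P = - 5 \left(6 - 1\right) 3 = - 5 \cdot 5 \cdot 3 = \left(-5\right) 15 = -75$)
$l{\left(m \right)} = -75$
$\frac{1}{\left(5748 + R{\left(16 \left(-1\right) \right)}\right) l{\left(-15 \right)}} = \frac{1}{\left(5748 + 6\right) \left(-75\right)} = \frac{1}{5754} \left(- \frac{1}{75}\right) = - \frac{1}{431550}$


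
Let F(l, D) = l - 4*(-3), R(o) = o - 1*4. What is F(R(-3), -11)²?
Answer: 25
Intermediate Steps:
R(o) = -4 + o (R(o) = o - 4 = -4 + o)
F(l, D) = 12 + l (F(l, D) = l + 12 = 12 + l)
F(R(-3), -11)² = (12 + (-4 - 3))² = (12 - 7)² = 5² = 25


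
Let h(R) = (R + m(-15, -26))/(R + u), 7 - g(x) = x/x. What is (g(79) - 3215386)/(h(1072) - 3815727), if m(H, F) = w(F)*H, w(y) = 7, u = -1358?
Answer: 919598680/1091298889 ≈ 0.84266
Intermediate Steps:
m(H, F) = 7*H
g(x) = 6 (g(x) = 7 - x/x = 7 - 1*1 = 7 - 1 = 6)
h(R) = (-105 + R)/(-1358 + R) (h(R) = (R + 7*(-15))/(R - 1358) = (R - 105)/(-1358 + R) = (-105 + R)/(-1358 + R))
(g(79) - 3215386)/(h(1072) - 3815727) = (6 - 3215386)/((-105 + 1072)/(-1358 + 1072) - 3815727) = -3215380/(967/(-286) - 3815727) = -3215380/(-1/286*967 - 3815727) = -3215380/(-967/286 - 3815727) = -3215380/(-1091298889/286) = -3215380*(-286/1091298889) = 919598680/1091298889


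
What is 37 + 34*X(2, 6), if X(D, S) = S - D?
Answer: 173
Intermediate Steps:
37 + 34*X(2, 6) = 37 + 34*(6 - 1*2) = 37 + 34*(6 - 2) = 37 + 34*4 = 37 + 136 = 173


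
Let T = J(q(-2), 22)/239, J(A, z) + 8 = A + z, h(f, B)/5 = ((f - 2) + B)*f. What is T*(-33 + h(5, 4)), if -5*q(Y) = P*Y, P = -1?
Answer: 9656/1195 ≈ 8.0803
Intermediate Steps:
h(f, B) = 5*f*(-2 + B + f) (h(f, B) = 5*(((f - 2) + B)*f) = 5*(((-2 + f) + B)*f) = 5*((-2 + B + f)*f) = 5*(f*(-2 + B + f)) = 5*f*(-2 + B + f))
q(Y) = Y/5 (q(Y) = -(-1)*Y/5 = Y/5)
J(A, z) = -8 + A + z (J(A, z) = -8 + (A + z) = -8 + A + z)
T = 68/1195 (T = (-8 + (⅕)*(-2) + 22)/239 = (-8 - ⅖ + 22)*(1/239) = (68/5)*(1/239) = 68/1195 ≈ 0.056904)
T*(-33 + h(5, 4)) = 68*(-33 + 5*5*(-2 + 4 + 5))/1195 = 68*(-33 + 5*5*7)/1195 = 68*(-33 + 175)/1195 = (68/1195)*142 = 9656/1195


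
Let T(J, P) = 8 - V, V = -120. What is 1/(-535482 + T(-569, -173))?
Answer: -1/535354 ≈ -1.8679e-6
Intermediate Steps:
T(J, P) = 128 (T(J, P) = 8 - 1*(-120) = 8 + 120 = 128)
1/(-535482 + T(-569, -173)) = 1/(-535482 + 128) = 1/(-535354) = -1/535354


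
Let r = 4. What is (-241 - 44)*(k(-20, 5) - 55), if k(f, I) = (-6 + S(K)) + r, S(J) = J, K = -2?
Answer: 16815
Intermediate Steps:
k(f, I) = -4 (k(f, I) = (-6 - 2) + 4 = -8 + 4 = -4)
(-241 - 44)*(k(-20, 5) - 55) = (-241 - 44)*(-4 - 55) = -285*(-59) = 16815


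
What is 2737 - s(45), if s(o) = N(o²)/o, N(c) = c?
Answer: 2692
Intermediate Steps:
s(o) = o (s(o) = o²/o = o)
2737 - s(45) = 2737 - 1*45 = 2737 - 45 = 2692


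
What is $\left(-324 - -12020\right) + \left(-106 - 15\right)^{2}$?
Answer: $26337$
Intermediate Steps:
$\left(-324 - -12020\right) + \left(-106 - 15\right)^{2} = \left(-324 + 12020\right) + \left(-121\right)^{2} = 11696 + 14641 = 26337$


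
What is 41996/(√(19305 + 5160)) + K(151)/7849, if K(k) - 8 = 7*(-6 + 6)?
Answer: 8/7849 + 41996*√24465/24465 ≈ 268.50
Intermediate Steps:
K(k) = 8 (K(k) = 8 + 7*(-6 + 6) = 8 + 7*0 = 8 + 0 = 8)
41996/(√(19305 + 5160)) + K(151)/7849 = 41996/(√(19305 + 5160)) + 8/7849 = 41996/(√24465) + 8*(1/7849) = 41996*(√24465/24465) + 8/7849 = 41996*√24465/24465 + 8/7849 = 8/7849 + 41996*√24465/24465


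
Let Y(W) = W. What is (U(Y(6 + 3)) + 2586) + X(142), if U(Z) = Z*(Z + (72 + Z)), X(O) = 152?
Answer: 3548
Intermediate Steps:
U(Z) = Z*(72 + 2*Z)
(U(Y(6 + 3)) + 2586) + X(142) = (2*(6 + 3)*(36 + (6 + 3)) + 2586) + 152 = (2*9*(36 + 9) + 2586) + 152 = (2*9*45 + 2586) + 152 = (810 + 2586) + 152 = 3396 + 152 = 3548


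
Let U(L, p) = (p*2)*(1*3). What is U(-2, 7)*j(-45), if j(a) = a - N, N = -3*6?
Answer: -1134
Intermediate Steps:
N = -18
U(L, p) = 6*p (U(L, p) = (2*p)*3 = 6*p)
j(a) = 18 + a (j(a) = a - 1*(-18) = a + 18 = 18 + a)
U(-2, 7)*j(-45) = (6*7)*(18 - 45) = 42*(-27) = -1134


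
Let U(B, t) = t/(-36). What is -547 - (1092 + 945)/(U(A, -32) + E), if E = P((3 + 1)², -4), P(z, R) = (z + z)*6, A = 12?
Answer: -138275/248 ≈ -557.56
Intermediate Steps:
P(z, R) = 12*z (P(z, R) = (2*z)*6 = 12*z)
U(B, t) = -t/36 (U(B, t) = t*(-1/36) = -t/36)
E = 192 (E = 12*(3 + 1)² = 12*4² = 12*16 = 192)
-547 - (1092 + 945)/(U(A, -32) + E) = -547 - (1092 + 945)/(-1/36*(-32) + 192) = -547 - 2037/(8/9 + 192) = -547 - 2037/1736/9 = -547 - 2037*9/1736 = -547 - 1*2619/248 = -547 - 2619/248 = -138275/248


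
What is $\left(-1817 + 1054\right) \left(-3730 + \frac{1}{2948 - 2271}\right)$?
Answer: $\frac{1926734467}{677} \approx 2.846 \cdot 10^{6}$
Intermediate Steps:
$\left(-1817 + 1054\right) \left(-3730 + \frac{1}{2948 - 2271}\right) = - 763 \left(-3730 + \frac{1}{2948 - 2271}\right) = - 763 \left(-3730 + \frac{1}{677}\right) = \left(-763\right) \left(- \frac{2525209}{677}\right) = \frac{1926734467}{677}$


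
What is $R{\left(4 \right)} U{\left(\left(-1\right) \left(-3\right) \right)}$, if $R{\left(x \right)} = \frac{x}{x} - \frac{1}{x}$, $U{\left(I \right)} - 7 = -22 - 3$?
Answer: $- \frac{27}{2} \approx -13.5$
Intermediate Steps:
$U{\left(I \right)} = -18$ ($U{\left(I \right)} = 7 - 25 = -18$)
$R{\left(x \right)} = 1 - \frac{1}{x}$
$R{\left(4 \right)} U{\left(\left(-1\right) \left(-3\right) \right)} = \frac{-1 + 4}{4} \left(-18\right) = \frac{1}{4} \cdot 3 \left(-18\right) = \frac{3}{4} \left(-18\right) = - \frac{27}{2}$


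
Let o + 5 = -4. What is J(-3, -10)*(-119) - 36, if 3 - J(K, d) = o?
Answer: -1464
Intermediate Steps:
o = -9 (o = -5 - 4 = -9)
J(K, d) = 12 (J(K, d) = 3 - 1*(-9) = 3 + 9 = 12)
J(-3, -10)*(-119) - 36 = 12*(-119) - 36 = -1428 - 36 = -1464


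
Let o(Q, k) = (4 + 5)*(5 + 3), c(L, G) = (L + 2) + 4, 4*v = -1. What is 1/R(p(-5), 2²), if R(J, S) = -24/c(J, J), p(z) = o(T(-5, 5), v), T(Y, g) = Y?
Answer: -13/4 ≈ -3.2500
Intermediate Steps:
v = -¼ (v = (¼)*(-1) = -¼ ≈ -0.25000)
c(L, G) = 6 + L (c(L, G) = (2 + L) + 4 = 6 + L)
o(Q, k) = 72 (o(Q, k) = 9*8 = 72)
p(z) = 72
R(J, S) = -24/(6 + J)
1/R(p(-5), 2²) = 1/(-24/(6 + 72)) = 1/(-24/78) = 1/(-24*1/78) = 1/(-4/13) = -13/4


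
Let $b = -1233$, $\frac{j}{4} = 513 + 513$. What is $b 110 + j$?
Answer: $-131526$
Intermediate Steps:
$j = 4104$ ($j = 4 \left(513 + 513\right) = 4 \cdot 1026 = 4104$)
$b 110 + j = \left(-1233\right) 110 + 4104 = -135630 + 4104 = -131526$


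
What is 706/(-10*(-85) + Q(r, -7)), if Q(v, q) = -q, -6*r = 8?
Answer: 706/857 ≈ 0.82380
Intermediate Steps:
r = -4/3 (r = -⅙*8 = -4/3 ≈ -1.3333)
706/(-10*(-85) + Q(r, -7)) = 706/(-10*(-85) - 1*(-7)) = 706/(850 + 7) = 706/857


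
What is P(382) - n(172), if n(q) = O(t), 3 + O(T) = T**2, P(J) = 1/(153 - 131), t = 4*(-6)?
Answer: -12605/22 ≈ -572.95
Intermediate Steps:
t = -24
P(J) = 1/22
O(T) = -3 + T**2
n(q) = 573 (n(q) = -3 + (-24)**2 = -3 + 576 = 573)
P(382) - n(172) = 1/22 - 1*573 = 1/22 - 573 = -12605/22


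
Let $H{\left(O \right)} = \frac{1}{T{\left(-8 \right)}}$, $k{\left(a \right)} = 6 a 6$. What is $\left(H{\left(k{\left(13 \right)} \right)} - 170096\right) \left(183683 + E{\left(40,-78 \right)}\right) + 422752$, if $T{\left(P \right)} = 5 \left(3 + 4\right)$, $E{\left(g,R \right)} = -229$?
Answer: $- \frac{1092152725666}{35} \approx -3.1204 \cdot 10^{10}$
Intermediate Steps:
$T{\left(P \right)} = 35$ ($T{\left(P \right)} = 5 \cdot 7 = 35$)
$k{\left(a \right)} = 36 a$
$H{\left(O \right)} = \frac{1}{35}$
$\left(H{\left(k{\left(13 \right)} \right)} - 170096\right) \left(183683 + E{\left(40,-78 \right)}\right) + 422752 = \left(\frac{1}{35} - 170096\right) \left(183683 - 229\right) + 422752 = \left(- \frac{5953359}{35}\right) 183454 + 422752 = - \frac{1092167521986}{35} + 422752 = - \frac{1092152725666}{35}$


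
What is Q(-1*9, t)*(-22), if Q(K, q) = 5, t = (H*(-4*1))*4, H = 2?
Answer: -110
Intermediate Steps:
t = -32 (t = (2*(-4*1))*4 = (2*(-4))*4 = -8*4 = -32)
Q(-1*9, t)*(-22) = 5*(-22) = -110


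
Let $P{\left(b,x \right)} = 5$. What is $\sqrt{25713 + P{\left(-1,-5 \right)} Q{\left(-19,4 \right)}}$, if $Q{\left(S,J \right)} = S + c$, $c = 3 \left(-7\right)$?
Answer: $\sqrt{25513} \approx 159.73$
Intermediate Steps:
$c = -21$
$Q{\left(S,J \right)} = -21 + S$ ($Q{\left(S,J \right)} = S - 21 = -21 + S$)
$\sqrt{25713 + P{\left(-1,-5 \right)} Q{\left(-19,4 \right)}} = \sqrt{25713 + 5 \left(-21 - 19\right)} = \sqrt{25713 + 5 \left(-40\right)} = \sqrt{25713 - 200} = \sqrt{25513}$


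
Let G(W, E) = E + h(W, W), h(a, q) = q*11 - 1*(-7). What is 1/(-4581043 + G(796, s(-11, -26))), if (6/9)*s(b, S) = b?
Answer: -2/9144593 ≈ -2.1871e-7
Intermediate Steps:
s(b, S) = 3*b/2
h(a, q) = 7 + 11*q (h(a, q) = 11*q + 7 = 7 + 11*q)
G(W, E) = 7 + E + 11*W (G(W, E) = E + (7 + 11*W) = 7 + E + 11*W)
1/(-4581043 + G(796, s(-11, -26))) = 1/(-4581043 + (7 + (3/2)*(-11) + 11*796)) = 1/(-4581043 + (7 - 33/2 + 8756)) = 1/(-4581043 + 17493/2) = 1/(-9144593/2) = -2/9144593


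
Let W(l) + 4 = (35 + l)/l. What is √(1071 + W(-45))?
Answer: √9605/3 ≈ 32.668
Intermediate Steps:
W(l) = -4 + (35 + l)/l
√(1071 + W(-45)) = √(1071 + (-3 + 35/(-45))) = √(1071 + (-3 + 35*(-1/45))) = √(1071 + (-3 - 7/9)) = √(1071 - 34/9) = √(9605/9) = √9605/3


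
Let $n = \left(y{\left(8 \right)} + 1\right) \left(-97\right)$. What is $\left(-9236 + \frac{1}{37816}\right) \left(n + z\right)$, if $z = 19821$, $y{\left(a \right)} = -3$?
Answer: $- \frac{6990610528625}{37816} \approx -1.8486 \cdot 10^{8}$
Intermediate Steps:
$n = 194$ ($n = \left(-3 + 1\right) \left(-97\right) = \left(-2\right) \left(-97\right) = 194$)
$\left(-9236 + \frac{1}{37816}\right) \left(n + z\right) = \left(-9236 + \frac{1}{37816}\right) \left(194 + 19821\right) = \left(-9236 + \frac{1}{37816}\right) 20015 = \left(- \frac{349268575}{37816}\right) 20015 = - \frac{6990610528625}{37816}$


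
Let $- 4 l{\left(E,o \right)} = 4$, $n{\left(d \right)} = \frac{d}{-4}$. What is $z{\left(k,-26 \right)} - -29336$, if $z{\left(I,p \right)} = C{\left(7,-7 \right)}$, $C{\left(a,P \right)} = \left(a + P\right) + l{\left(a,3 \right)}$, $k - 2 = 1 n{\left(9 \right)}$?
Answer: $29335$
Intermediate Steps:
$n{\left(d \right)} = - \frac{d}{4}$ ($n{\left(d \right)} = d \left(- \frac{1}{4}\right) = - \frac{d}{4}$)
$l{\left(E,o \right)} = -1$ ($l{\left(E,o \right)} = \left(- \frac{1}{4}\right) 4 = -1$)
$k = - \frac{1}{4}$ ($k = 2 + 1 \left(\left(- \frac{1}{4}\right) 9\right) = 2 + 1 \left(- \frac{9}{4}\right) = 2 - \frac{9}{4} = - \frac{1}{4} \approx -0.25$)
$C{\left(a,P \right)} = -1 + P + a$ ($C{\left(a,P \right)} = \left(a + P\right) - 1 = \left(P + a\right) - 1 = -1 + P + a$)
$z{\left(I,p \right)} = -1$ ($z{\left(I,p \right)} = -1 - 7 + 7 = -1$)
$z{\left(k,-26 \right)} - -29336 = -1 - -29336 = -1 + 29336 = 29335$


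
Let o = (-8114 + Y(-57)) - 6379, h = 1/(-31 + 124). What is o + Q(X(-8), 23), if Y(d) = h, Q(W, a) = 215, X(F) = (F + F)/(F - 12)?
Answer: -1327853/93 ≈ -14278.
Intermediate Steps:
X(F) = 2*F/(-12 + F) (X(F) = (2*F)/(-12 + F) = 2*F/(-12 + F))
h = 1/93 ≈ 0.010753
Y(d) = 1/93
o = -1347848/93 (o = (-8114 + 1/93) - 6379 = -754601/93 - 6379 = -1347848/93 ≈ -14493.)
o + Q(X(-8), 23) = -1347848/93 + 215 = -1327853/93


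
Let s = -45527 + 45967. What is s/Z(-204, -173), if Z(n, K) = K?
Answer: -440/173 ≈ -2.5434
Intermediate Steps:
s = 440
s/Z(-204, -173) = 440/(-173) = 440*(-1/173) = -440/173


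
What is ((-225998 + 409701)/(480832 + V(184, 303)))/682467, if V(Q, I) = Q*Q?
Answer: 183703/351257575296 ≈ 5.2299e-7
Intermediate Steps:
V(Q, I) = Q**2
((-225998 + 409701)/(480832 + V(184, 303)))/682467 = ((-225998 + 409701)/(480832 + 184**2))/682467 = (183703/(480832 + 33856))*(1/682467) = (183703/514688)*(1/682467) = 183703/351257575296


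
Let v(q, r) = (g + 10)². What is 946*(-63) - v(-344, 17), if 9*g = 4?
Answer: -4836274/81 ≈ -59707.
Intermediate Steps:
g = 4/9 (g = (⅑)*4 = 4/9 ≈ 0.44444)
v(q, r) = 8836/81 (v(q, r) = (4/9 + 10)² = (94/9)² = 8836/81)
946*(-63) - v(-344, 17) = 946*(-63) - 1*8836/81 = -59598 - 8836/81 = -4836274/81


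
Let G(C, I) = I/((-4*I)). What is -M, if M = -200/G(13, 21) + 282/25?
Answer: -20282/25 ≈ -811.28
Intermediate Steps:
G(C, I) = -1/4 (G(C, I) = I*(-1/(4*I)) = -1/4)
M = 20282/25 (M = -200/(-1/4) + 282/25 = -200*(-4) + 282*(1/25) = 800 + 282/25 = 20282/25 ≈ 811.28)
-M = -1*20282/25 = -20282/25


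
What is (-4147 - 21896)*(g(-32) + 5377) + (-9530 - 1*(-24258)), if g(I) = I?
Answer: -139185107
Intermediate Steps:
(-4147 - 21896)*(g(-32) + 5377) + (-9530 - 1*(-24258)) = (-4147 - 21896)*(-32 + 5377) + (-9530 - 1*(-24258)) = -26043*5345 + (-9530 + 24258) = -139199835 + 14728 = -139185107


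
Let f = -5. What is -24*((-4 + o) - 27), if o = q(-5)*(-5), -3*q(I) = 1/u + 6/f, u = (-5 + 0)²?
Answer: 3952/5 ≈ 790.40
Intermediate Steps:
u = 25 (u = (-5)² = 25)
q(I) = 29/75 (q(I) = -(1/25 + 6/(-5))/3 = -(1*(1/25) + 6*(-⅕))/3 = -(1/25 - 6/5)/3 = -⅓*(-29/25) = 29/75)
o = -29/15 (o = (29/75)*(-5) = -29/15 ≈ -1.9333)
-24*((-4 + o) - 27) = -24*((-4 - 29/15) - 27) = -24*(-89/15 - 27) = -24*(-494/15) = 3952/5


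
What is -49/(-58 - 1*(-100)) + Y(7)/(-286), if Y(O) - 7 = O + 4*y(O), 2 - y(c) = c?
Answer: -983/858 ≈ -1.1457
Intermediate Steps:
y(c) = 2 - c
Y(O) = 15 - 3*O (Y(O) = 7 + (O + 4*(2 - O)) = 7 + (O + (8 - 4*O)) = 7 + (8 - 3*O) = 15 - 3*O)
-49/(-58 - 1*(-100)) + Y(7)/(-286) = -49/(-58 - 1*(-100)) + (15 - 3*7)/(-286) = -49/(-58 + 100) + (15 - 21)*(-1/286) = -49/42 - 6*(-1/286) = -49*1/42 + 3/143 = -7/6 + 3/143 = -983/858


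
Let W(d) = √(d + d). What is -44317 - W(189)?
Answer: -44317 - 3*√42 ≈ -44336.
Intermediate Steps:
W(d) = √2*√d (W(d) = √(2*d) = √2*√d)
-44317 - W(189) = -44317 - √2*√189 = -44317 - √2*3*√21 = -44317 - 3*√42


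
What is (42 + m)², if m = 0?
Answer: 1764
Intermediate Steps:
(42 + m)² = (42 + 0)² = 42² = 1764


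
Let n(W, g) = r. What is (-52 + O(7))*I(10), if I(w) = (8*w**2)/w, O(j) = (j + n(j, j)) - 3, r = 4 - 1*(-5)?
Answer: -3120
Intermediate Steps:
r = 9 (r = 4 + 5 = 9)
n(W, g) = 9
O(j) = 6 + j (O(j) = (j + 9) - 3 = (9 + j) - 3 = 6 + j)
I(w) = 8*w
(-52 + O(7))*I(10) = (-52 + (6 + 7))*(8*10) = (-52 + 13)*80 = -39*80 = -3120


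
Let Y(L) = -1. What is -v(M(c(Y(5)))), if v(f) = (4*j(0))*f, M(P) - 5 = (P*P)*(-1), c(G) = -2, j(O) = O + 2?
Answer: -8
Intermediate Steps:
j(O) = 2 + O
M(P) = 5 - P² (M(P) = 5 + (P*P)*(-1) = 5 + P²*(-1) = 5 - P²)
v(f) = 8*f (v(f) = (4*(2 + 0))*f = (4*2)*f = 8*f)
-v(M(c(Y(5)))) = -8*(5 - 1*(-2)²) = -8*(5 - 1*4) = -8*(5 - 4) = -8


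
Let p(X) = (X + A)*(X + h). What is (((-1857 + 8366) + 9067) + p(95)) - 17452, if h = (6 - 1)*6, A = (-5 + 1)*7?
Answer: 6499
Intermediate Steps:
A = -28 (A = -4*7 = -28)
h = 30 (h = 5*6 = 30)
p(X) = (-28 + X)*(30 + X) (p(X) = (X - 28)*(X + 30) = (-28 + X)*(30 + X))
(((-1857 + 8366) + 9067) + p(95)) - 17452 = (((-1857 + 8366) + 9067) + (-840 + 95**2 + 2*95)) - 17452 = ((6509 + 9067) + (-840 + 9025 + 190)) - 17452 = (15576 + 8375) - 17452 = 23951 - 17452 = 6499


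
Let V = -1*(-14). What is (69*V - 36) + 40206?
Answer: 41136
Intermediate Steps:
V = 14
(69*V - 36) + 40206 = (69*14 - 36) + 40206 = (966 - 36) + 40206 = 930 + 40206 = 41136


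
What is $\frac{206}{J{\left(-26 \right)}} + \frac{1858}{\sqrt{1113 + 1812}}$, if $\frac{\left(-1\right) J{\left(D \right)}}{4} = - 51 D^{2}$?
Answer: $\frac{103}{68952} + \frac{1858 \sqrt{13}}{195} \approx 34.356$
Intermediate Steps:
$J{\left(D \right)} = 204 D^{2}$ ($J{\left(D \right)} = - 4 \left(- 51 D^{2}\right) = 204 D^{2}$)
$\frac{206}{J{\left(-26 \right)}} + \frac{1858}{\sqrt{1113 + 1812}} = \frac{206}{204 \left(-26\right)^{2}} + \frac{1858}{\sqrt{1113 + 1812}} = \frac{206}{204 \cdot 676} + \frac{1858}{\sqrt{2925}} = \frac{206}{137904} + \frac{1858}{15 \sqrt{13}} = 206 \cdot \frac{1}{137904} + 1858 \frac{\sqrt{13}}{195} = \frac{103}{68952} + \frac{1858 \sqrt{13}}{195}$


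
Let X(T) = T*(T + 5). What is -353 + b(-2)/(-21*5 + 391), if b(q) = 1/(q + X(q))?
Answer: -807665/2288 ≈ -353.00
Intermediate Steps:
X(T) = T*(5 + T)
b(q) = 1/(q + q*(5 + q))
-353 + b(-2)/(-21*5 + 391) = -353 + (1/((-2)*(6 - 2)))/(-21*5 + 391) = -353 + (-½/4)/(-105 + 391) = -353 - ½*¼/286 = -353 - ⅛*1/286 = -353 - 1/2288 = -807665/2288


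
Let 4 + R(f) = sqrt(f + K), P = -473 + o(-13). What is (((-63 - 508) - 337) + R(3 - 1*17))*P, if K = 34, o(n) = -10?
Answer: 440496 - 966*sqrt(5) ≈ 4.3834e+5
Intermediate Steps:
P = -483 (P = -473 - 10 = -483)
R(f) = -4 + sqrt(34 + f) (R(f) = -4 + sqrt(f + 34) = -4 + sqrt(34 + f))
(((-63 - 508) - 337) + R(3 - 1*17))*P = (((-63 - 508) - 337) + (-4 + sqrt(34 + (3 - 1*17))))*(-483) = ((-571 - 337) + (-4 + sqrt(34 + (3 - 17))))*(-483) = (-908 + (-4 + sqrt(34 - 14)))*(-483) = (-908 + (-4 + sqrt(20)))*(-483) = (-908 + (-4 + 2*sqrt(5)))*(-483) = (-912 + 2*sqrt(5))*(-483) = 440496 - 966*sqrt(5)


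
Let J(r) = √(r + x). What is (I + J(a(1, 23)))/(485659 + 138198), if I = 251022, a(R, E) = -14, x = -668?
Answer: 251022/623857 + I*√682/623857 ≈ 0.40237 + 4.1861e-5*I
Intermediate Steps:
J(r) = √(-668 + r) (J(r) = √(r - 668) = √(-668 + r))
(I + J(a(1, 23)))/(485659 + 138198) = (251022 + √(-668 - 14))/(485659 + 138198) = (251022 + √(-682))/623857 = (251022 + I*√682)*(1/623857) = 251022/623857 + I*√682/623857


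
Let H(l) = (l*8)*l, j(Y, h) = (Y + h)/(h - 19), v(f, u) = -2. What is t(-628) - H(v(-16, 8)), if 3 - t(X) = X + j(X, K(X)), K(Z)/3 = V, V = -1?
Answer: 12547/22 ≈ 570.32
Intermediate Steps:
K(Z) = -3 (K(Z) = 3*(-1) = -3)
j(Y, h) = (Y + h)/(-19 + h)
H(l) = 8*l**2 (H(l) = (8*l)*l = 8*l**2)
t(X) = 63/22 - 21*X/22 (t(X) = 3 - (X + (X - 3)/(-19 - 3)) = 3 - (X + (-3 + X)/(-22)) = 3 - (X - (-3 + X)/22) = 3 - (X + (3/22 - X/22)) = 3 - (3/22 + 21*X/22) = 3 + (-3/22 - 21*X/22) = 63/22 - 21*X/22)
t(-628) - H(v(-16, 8)) = (63/22 - 21/22*(-628)) - 8*(-2)**2 = (63/22 + 6594/11) - 8*4 = 13251/22 - 1*32 = 13251/22 - 32 = 12547/22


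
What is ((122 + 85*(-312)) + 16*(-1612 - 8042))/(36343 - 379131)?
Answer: 90431/171394 ≈ 0.52762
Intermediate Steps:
((122 + 85*(-312)) + 16*(-1612 - 8042))/(36343 - 379131) = ((122 - 26520) + 16*(-9654))/(-342788) = (-26398 - 154464)*(-1/342788) = -180862*(-1/342788) = 90431/171394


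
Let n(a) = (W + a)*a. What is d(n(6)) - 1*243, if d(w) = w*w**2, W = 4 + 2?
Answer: 373005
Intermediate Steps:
W = 6
n(a) = a*(6 + a) (n(a) = (6 + a)*a = a*(6 + a))
d(w) = w**3
d(n(6)) - 1*243 = (6*(6 + 6))**3 - 1*243 = (6*12)**3 - 243 = 72**3 - 243 = 373248 - 243 = 373005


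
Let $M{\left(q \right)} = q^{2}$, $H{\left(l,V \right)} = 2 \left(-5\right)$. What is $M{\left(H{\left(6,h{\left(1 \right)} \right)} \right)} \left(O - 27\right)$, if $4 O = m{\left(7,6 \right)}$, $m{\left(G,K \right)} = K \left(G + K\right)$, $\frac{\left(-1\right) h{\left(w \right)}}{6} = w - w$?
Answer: $-750$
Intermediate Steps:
$h{\left(w \right)} = 0$ ($h{\left(w \right)} = - 6 \left(w - w\right) = \left(-6\right) 0 = 0$)
$H{\left(l,V \right)} = -10$
$O = \frac{39}{2}$ ($O = \frac{6 \left(7 + 6\right)}{4} = \frac{6 \cdot 13}{4} = \frac{1}{4} \cdot 78 = \frac{39}{2} \approx 19.5$)
$M{\left(H{\left(6,h{\left(1 \right)} \right)} \right)} \left(O - 27\right) = \left(-10\right)^{2} \left(\frac{39}{2} - 27\right) = 100 \left(- \frac{15}{2}\right) = -750$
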